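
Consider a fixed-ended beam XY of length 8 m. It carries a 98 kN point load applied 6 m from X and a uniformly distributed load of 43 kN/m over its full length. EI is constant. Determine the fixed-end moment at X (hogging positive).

M_X = 266.1 kN·m

Take the two fixed-end moments M_X, M_Y as redundants; the released structure is the simple span XY.
On the primary (simply-supported) span, the end slopes from the loading are:
  at X: point load 98 at a = 6: Pab(L + b)/(6LEI) = 245/EI
  at Y: point load 98 at a = 6: Pab(L + a)/(6LEI) = 343/EI
  at X: UDL 43: wL³/(24EI) = 917.3/EI
  at Y: UDL 43: wL³/(24EI) = 917.3/EI
  θ_X0 = 1162/EI,  θ_Y0 = 1260/EI
Flexibility coefficients: a unit moment at one end gives L/(3EI) there and L/(6EI) at the far end, so f₁₁ = f₂₂ = 2.667/EI and f₁₂ = f₂₁ = 1.333/EI.
Compatibility — zero rotation at each built-in end:
  2.667 M_X + 1.333 M_Y = 1162
  1.333 M_X + 2.667 M_Y = 1260
Solving the pair gives M_X = 266.1 kN·m and M_Y = 339.6 kN·m (hogging).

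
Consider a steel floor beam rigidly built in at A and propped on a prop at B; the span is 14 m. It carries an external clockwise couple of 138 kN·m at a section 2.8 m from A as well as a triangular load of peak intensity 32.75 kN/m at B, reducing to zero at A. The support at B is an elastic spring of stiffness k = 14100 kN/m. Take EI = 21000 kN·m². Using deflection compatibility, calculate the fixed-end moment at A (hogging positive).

Take the reaction at B as the redundant and release it; the primary structure is a cantilever fixed at A.
Downward deflection at the released point B due to the loads:
  clockwise couple 138 at a = 2.8: M₀a(2L − a)/(2EI) = 4869/EI
  triangular load, peak 32.75 at the free end: 11w₀L⁴/(120EI) = 115328/EI
  δ_0 = 120197/EI
Tip deflection under a unit load at B: L³/(3EI) = 914.7/EI.
With EI = 21000 kN·m²: δ_0 = 5.7237 m and δ_{BB} = 0.043556 m/kN.
Compatibility — the spring shortens by R_B/k under the reaction it provides: δ_0 − R_B·δ_{BB} = R_B/k. With 1/k = 0.000071 m/kN, R_B = δ_0 / (δ_{BB} + 1/k) = 5.7237 / (0.043556 + 0.000071) = 131.2 kN.
Moment equilibrium about A: M_A = Σ(load moments about A) − R_B·L = 2278 − 131.2×14 = 440.9 kN·m.

M_A = 440.9 kN·m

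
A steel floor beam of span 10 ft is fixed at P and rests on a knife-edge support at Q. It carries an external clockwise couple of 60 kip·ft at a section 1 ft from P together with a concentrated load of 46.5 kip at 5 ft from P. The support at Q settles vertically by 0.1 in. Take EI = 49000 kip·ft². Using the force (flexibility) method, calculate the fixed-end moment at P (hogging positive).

M_P = 142.3 kip·ft

Release the roller at Q. Primary structure: cantilever fixed at P.
Primary-structure tip deflection at Q by superposition:
  clockwise couple 60 at a = 1: M₀a(2L − a)/(2EI) = 570/EI
  point load 46.5 at a = 5: Pa²(3L − a)/(6EI) = 4844/EI
  δ_0 = 5414/EI
Tip deflection under a unit load at Q: L³/(3EI) = 333.3/EI.
With EI = 49000 kip·ft²: δ_0 = 0.11048 ft and δ_{QQ} = 0.006803 ft/kip.
Compatibility — the beam at Q must follow the support down by 0.008333 ft: δ_0 − R_Q·δ_{QQ} = 0.008333, so R_Q = (0.11048 − 0.008333)/0.006803 = 15.02 kip.
Moment equilibrium about P: M_P = Σ(load moments about P) − R_Q·L = 292.5 − 15.02×10 = 142.3 kip·ft.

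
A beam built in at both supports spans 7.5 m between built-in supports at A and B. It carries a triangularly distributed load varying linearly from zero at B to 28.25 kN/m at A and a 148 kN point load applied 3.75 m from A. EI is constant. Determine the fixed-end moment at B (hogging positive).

M_B = 191.7 kN·m

Take the two fixed-end moments M_A, M_B as redundants; the released structure is the simple span AB.
On the primary (simply-supported) span, the end slopes from the loading are:
  at A: triangular load, peak 28.25: w₀L³/(45EI) = 264.8/EI
  at B: triangular load, peak 28.25: 7w₀L³/(360EI) = 231.7/EI
  at A: point load 148 at a = 3.75: Pab(L + b)/(6LEI) = 520.3/EI
  at B: point load 148 at a = 3.75: Pab(L + a)/(6LEI) = 520.3/EI
  θ_A0 = 785.2/EI,  θ_B0 = 752.1/EI
Flexibility coefficients: a unit moment at one end gives L/(3EI) there and L/(6EI) at the far end, so f₁₁ = f₂₂ = 2.5/EI and f₁₂ = f₂₁ = 1.25/EI.
Compatibility — zero rotation at each built-in end:
  2.5 M_A + 1.25 M_B = 785.2
  1.25 M_A + 2.5 M_B = 752.1
Solving the pair gives M_A = 218.2 kN·m and M_B = 191.7 kN·m (hogging).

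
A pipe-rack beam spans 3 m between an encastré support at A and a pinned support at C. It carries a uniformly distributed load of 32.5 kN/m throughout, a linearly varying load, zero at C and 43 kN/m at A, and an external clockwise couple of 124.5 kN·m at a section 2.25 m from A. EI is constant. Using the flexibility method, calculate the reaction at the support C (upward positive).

R_C = 107.8 kN

Release the roller at C. Primary structure: cantilever fixed at A.
Free-end deflection of the primary structure under the applied loading (downward +):
  UDL 32.5: wL⁴/(8EI) = 329.1/EI
  triangular load, peak 43 at the fixed end: w₀L⁴/(30EI) = 116.1/EI
  clockwise couple 124.5 at a = 2.25: M₀a(2L − a)/(2EI) = 525.2/EI
  δ_0 = 970.4/EI
Tip deflection under a unit load at C: L³/(3EI) = 9/EI.
Compatibility at C: δ_0 − R_C·δ_{CC} = 0, so R_C = 970.4/9 = 107.8 kN.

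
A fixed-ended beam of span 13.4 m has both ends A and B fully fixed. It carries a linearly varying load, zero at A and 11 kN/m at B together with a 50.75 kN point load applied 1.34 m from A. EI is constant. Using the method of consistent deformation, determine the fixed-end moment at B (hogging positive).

M_B = 104.9 kN·m

Release both end moments; the primary structure is a simply-supported span AB with redundants M_A and M_B.
On the primary (simply-supported) span, the end slopes from the loading are:
  at A: triangular load, peak 11: 7w₀L³/(360EI) = 514.6/EI
  at B: triangular load, peak 11: w₀L³/(45EI) = 588.2/EI
  at A: point load 50.75 at a = 1.34: Pab(L + b)/(6LEI) = 259.7/EI
  at B: point load 50.75 at a = 1.34: Pab(L + a)/(6LEI) = 150.4/EI
  θ_A0 = 774.4/EI,  θ_B0 = 738.5/EI
Flexibility coefficients: a unit moment at one end gives L/(3EI) there and L/(6EI) at the far end, so f₁₁ = f₂₂ = 4.467/EI and f₁₂ = f₂₁ = 2.233/EI.
Compatibility — zero rotation at each built-in end:
  4.467 M_A + 2.233 M_B = 774.4
  2.233 M_A + 4.467 M_B = 738.5
Solving the pair gives M_A = 120.9 kN·m and M_B = 104.9 kN·m (hogging).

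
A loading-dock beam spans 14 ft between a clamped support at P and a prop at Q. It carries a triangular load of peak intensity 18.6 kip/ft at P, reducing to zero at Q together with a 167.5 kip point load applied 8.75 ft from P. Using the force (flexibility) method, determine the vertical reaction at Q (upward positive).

R_Q = 103.7 kip

Choose R_Q as the redundant. The primary structure is the cantilever fixed at P.
Deflection at Q on the released cantilever, summing each load's contribution:
  triangular load, peak 18.6 at the fixed end: w₀L⁴/(30EI) = 23818/EI
  point load 167.5 at a = 8.75: Pa²(3L − a)/(6EI) = 71068/EI
  δ_0 = 94885/EI
Tip deflection under a unit load at Q: L³/(3EI) = 914.7/EI.
Compatibility at Q: δ_0 − R_Q·δ_{QQ} = 0, so R_Q = 94885/914.7 = 103.7 kip.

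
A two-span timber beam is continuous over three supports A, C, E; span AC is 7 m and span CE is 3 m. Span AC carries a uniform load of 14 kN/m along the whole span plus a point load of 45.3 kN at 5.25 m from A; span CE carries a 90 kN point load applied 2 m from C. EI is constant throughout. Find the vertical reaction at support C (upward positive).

Release continuity at C by inserting a hinge; the redundant is the internal moment M_C. The primary structure is two simply-supported spans AC and CE.
Rotations at C on the released spans (each span's end-slope, ×1/EI):
  span AC: UDL 14: wL³/(24EI) = 200.1/EI
  span AC: point load 45.3 at a = 5.25: Pab(L + a)/(6LEI) = 121.4/EI
  span CE: point load 90 at a = 2: Pab(L + b)/(6LEI) = 40/EI
  relative rotation θ_0 = (321.5 + 40)/EI = 361.5/EI
A unit hogging moment at C produces rotation L₁/(3EI) + L₂/(3EI) = 3.333/EI.
Compatibility: M_C·(L₁+L₂)/(3EI) = θ_0, giving M_C = 108.4 kN·m (hogging).
Span AC, ΣM about A with M_C applied at C: R_C^{AC}·7 = 580.8 + 108.4, so R_C^{AC} = 98.47 kN and R_A = 143.3 − 98.47 = 44.83 kN.
Span CE, ΣM about E: R_C^{CE}·3 = 90 + 108.4, so R_C^{CE} = 66.15 kN and R_E = 90 − 66.15 = 23.85 kN.
R_C = 98.47 + 66.15 = 164.6 kN.

R_C = 164.6 kN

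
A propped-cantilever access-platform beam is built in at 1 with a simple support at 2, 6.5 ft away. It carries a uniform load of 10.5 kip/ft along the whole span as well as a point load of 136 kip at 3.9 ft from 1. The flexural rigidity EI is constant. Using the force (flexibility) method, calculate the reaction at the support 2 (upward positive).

R_2 = 84.35 kip

Choose R_2 as the redundant. The primary structure is the cantilever fixed at 1.
Downward deflection at the released point 2 due to the loads:
  UDL 10.5: wL⁴/(8EI) = 2343/EI
  point load 136 at a = 3.9: Pa²(3L − a)/(6EI) = 5378/EI
  δ_0 = 7721/EI
Tip deflection under a unit load at 2: L³/(3EI) = 91.54/EI.
The prop prevents deflection at 2: R_2 = δ_0/δ_{22} = 7721/91.54 = 84.35 kip.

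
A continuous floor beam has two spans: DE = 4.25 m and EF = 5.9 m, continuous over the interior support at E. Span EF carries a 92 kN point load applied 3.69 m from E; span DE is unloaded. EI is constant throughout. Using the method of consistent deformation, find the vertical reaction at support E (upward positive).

R_E = 55.02 kN

Take M_E as the redundant. Released structure: two simple spans DE and EF with a hinge at E.
Rotations at E on the released spans (each span's end-slope, ×1/EI):
  span EF: point load 92 at a = 3.69: Pab(L + b)/(6LEI) = 171.9/EI
  relative rotation θ_0 = (0 + 171.9)/EI = 171.9/EI
A unit hogging moment at E produces rotation L₁/(3EI) + L₂/(3EI) = 3.383/EI.
Compatibility: M_E·(L₁+L₂)/(3EI) = θ_0, giving M_E = 50.8 kN·m (hogging).
Span DE, ΣM about D with M_E applied at E: R_E^{DE}·4.25 = 0 + 50.8, so R_E^{DE} = 11.95 kN and R_D = 0 − 11.95 = -11.95 kN.
Span EF, ΣM about F: R_E^{EF}·5.9 = 203.3 + 50.8, so R_E^{EF} = 43.07 kN and R_F = 92 − 43.07 = 48.93 kN.
R_E = 11.95 + 43.07 = 55.02 kN.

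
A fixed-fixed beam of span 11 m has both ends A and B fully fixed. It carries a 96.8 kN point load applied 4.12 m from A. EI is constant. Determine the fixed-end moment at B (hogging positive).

M_B = 93.43 kN·m

Release both end moments; the primary structure is a simply-supported span AB with redundants M_A and M_B.
On the primary (simply-supported) span, the end slopes from the loading are:
  at A: point load 96.8 at a = 4.12: Pab(L + b)/(6LEI) = 743.3/EI
  at B: point load 96.8 at a = 4.12: Pab(L + a)/(6LEI) = 628.6/EI
  θ_A0 = 743.3/EI,  θ_B0 = 628.6/EI
Flexibility coefficients: a unit moment at one end gives L/(3EI) there and L/(6EI) at the far end, so f₁₁ = f₂₂ = 3.667/EI and f₁₂ = f₂₁ = 1.833/EI.
Compatibility — zero rotation at each built-in end:
  3.667 M_A + 1.833 M_B = 743.3
  1.833 M_A + 3.667 M_B = 628.6
Solving the pair gives M_A = 156 kN·m and M_B = 93.43 kN·m (hogging).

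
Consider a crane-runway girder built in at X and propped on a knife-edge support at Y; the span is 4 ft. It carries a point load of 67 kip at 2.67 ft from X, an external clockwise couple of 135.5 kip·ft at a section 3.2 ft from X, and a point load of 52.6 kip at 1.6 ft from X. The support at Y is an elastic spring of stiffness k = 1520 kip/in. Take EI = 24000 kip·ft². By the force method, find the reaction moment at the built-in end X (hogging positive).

M_X = 42.37 kip·ft

Take the reaction at Y as the redundant and release it; the primary structure is a cantilever fixed at X.
Downward deflection at the released point Y due to the loads:
  point load 67 at a = 2.67: Pa²(3L − a)/(6EI) = 742.7/EI
  clockwise couple 135.5 at a = 3.2: M₀a(2L − a)/(2EI) = 1041/EI
  point load 52.6 at a = 1.6: Pa²(3L − a)/(6EI) = 233.4/EI
  δ_0 = 2017/EI
Tip deflection under a unit load at Y: L³/(3EI) = 21.33/EI.
With EI = 24000 kip·ft²: δ_0 = 0.084032 ft and δ_{YY} = 0.000889 ft/kip.
Compatibility — the spring shortens by R_Y/k under the reaction it provides: δ_0 − R_Y·δ_{YY} = R_Y/k. With 1/k = 1/(1520×12) ft/kip = 0.000055 ft/kip, R_Y = δ_0 / (δ_{YY} + 1/k) = 0.084032 / (0.000889 + 0.000055) = 89.04 kip.
Moment equilibrium about X: M_X = Σ(load moments about X) − R_Y·L = 398.6 − 89.04×4 = 42.37 kip·ft.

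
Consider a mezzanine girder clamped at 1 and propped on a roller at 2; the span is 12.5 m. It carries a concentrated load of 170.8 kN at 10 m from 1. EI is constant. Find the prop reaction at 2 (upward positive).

Remove the prop at 2; the released (primary) structure is a cantilever built in at 1.
Free-end deflection of the primary structure under the applied loading (downward +):
  point load 170.8 at a = 10: Pa²(3L − a)/(6EI) = 78283/EI
Tip deflection under a unit load at 2: L³/(3EI) = 651/EI.
The prop prevents deflection at 2: R_2 = δ_0/δ_{22} = 78283/651 = 120.2 kN.

R_2 = 120.2 kN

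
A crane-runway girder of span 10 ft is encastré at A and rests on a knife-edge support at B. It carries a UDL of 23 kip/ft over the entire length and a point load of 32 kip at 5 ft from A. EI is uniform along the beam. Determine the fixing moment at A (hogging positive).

Choose R_B as the redundant. The primary structure is the cantilever fixed at A.
Downward deflection at the released point B due to the loads:
  UDL 23: wL⁴/(8EI) = 28750/EI
  point load 32 at a = 5: Pa²(3L − a)/(6EI) = 3333/EI
  δ_0 = 32083/EI
Tip deflection under a unit load at B: L³/(3EI) = 333.3/EI.
Compatibility at B: δ_0 − R_B·δ_{BB} = 0, so R_B = 32083/333.3 = 96.25 kip.
Moment equilibrium about A: M_A = Σ(load moments about A) − R_B·L = 1310 − 96.25×10 = 347.5 kip·ft.

M_A = 347.5 kip·ft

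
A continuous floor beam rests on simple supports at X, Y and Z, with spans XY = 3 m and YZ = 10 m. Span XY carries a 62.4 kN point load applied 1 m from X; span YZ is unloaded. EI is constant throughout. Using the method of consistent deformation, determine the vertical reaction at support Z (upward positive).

R_Z = -0.64 kN

Release continuity at Y by inserting a hinge; the redundant is the internal moment M_Y. The primary structure is two simply-supported spans XY and YZ.
Discontinuity in slope at Y on the released structure — sum the simple-span end rotations:
  span XY: point load 62.4 at a = 1: Pab(L + a)/(6LEI) = 27.73/EI
  relative rotation θ_0 = (27.73 + 0)/EI = 27.73/EI
A unit hogging moment at Y produces rotation L₁/(3EI) + L₂/(3EI) = 4.333/EI.
Slope continuity at Y: θ_0 = M_Y·4.333/EI, so M_Y = 27.73/4.333 = 6.4 kN·m (hogging).
Span YZ, ΣM about Z: R_Y^{YZ}·10 = 0 + 6.4, so R_Y^{YZ} = 0.64 kN and R_Z = 0 − 0.64 = -0.64 kN.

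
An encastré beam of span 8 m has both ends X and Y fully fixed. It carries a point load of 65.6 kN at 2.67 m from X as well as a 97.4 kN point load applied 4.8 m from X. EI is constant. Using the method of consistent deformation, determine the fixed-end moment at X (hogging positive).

Take the two fixed-end moments M_X, M_Y as redundants; the released structure is the simple span XY.
End rotations of the released simple span under the applied load (×1/EI):
  at X: point load 65.6 at a = 2.67: Pab(L + b)/(6LEI) = 259.3/EI
  at Y: point load 65.6 at a = 2.67: Pab(L + a)/(6LEI) = 207.5/EI
  at X: point load 97.4 at a = 4.8: Pab(L + b)/(6LEI) = 349.1/EI
  at Y: point load 97.4 at a = 4.8: Pab(L + a)/(6LEI) = 399/EI
  θ_X0 = 608.3/EI,  θ_Y0 = 606.5/EI
Flexibility coefficients: a unit moment at one end gives L/(3EI) there and L/(6EI) at the far end, so f₁₁ = f₂₂ = 2.667/EI and f₁₂ = f₂₁ = 1.333/EI.
Compatibility — zero rotation at each built-in end:
  2.667 M_X + 1.333 M_Y = 608.3
  1.333 M_X + 2.667 M_Y = 606.5
Solving the pair gives M_X = 152.6 kN·m and M_Y = 151.2 kN·m (hogging).

M_X = 152.6 kN·m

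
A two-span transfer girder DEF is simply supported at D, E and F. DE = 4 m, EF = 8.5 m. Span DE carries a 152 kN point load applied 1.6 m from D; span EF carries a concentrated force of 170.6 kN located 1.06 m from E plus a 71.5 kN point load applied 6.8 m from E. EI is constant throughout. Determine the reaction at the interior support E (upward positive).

Take M_E as the redundant. Released structure: two simple spans DE and EF with a hinge at E.
Discontinuity in slope at E on the released structure — sum the simple-span end rotations:
  span DE: point load 152 at a = 1.6: Pab(L + a)/(6LEI) = 136.2/EI
  span EF: point load 170.6 at a = 1.06: Pab(L + b)/(6LEI) = 420.5/EI
  span EF: point load 71.5 at a = 6.8: Pab(L + b)/(6LEI) = 165.3/EI
  relative rotation θ_0 = (136.2 + 585.8)/EI = 722/EI
A unit hogging moment at E produces rotation L₁/(3EI) + L₂/(3EI) = 4.167/EI.
Compatibility: M_E·(L₁+L₂)/(3EI) = θ_0, giving M_E = 173.3 kN·m (hogging).
Span DE, ΣM about D with M_E applied at E: R_E^{DE}·4 = 243.2 + 173.3, so R_E^{DE} = 104.1 kN and R_D = 152 − 104.1 = 47.88 kN.
Span EF, ΣM about F: R_E^{EF}·8.5 = 1391 + 173.3, so R_E^{EF} = 184 kN and R_F = 242.1 − 184 = 58.09 kN.
R_E = 104.1 + 184 = 288.1 kN.

R_E = 288.1 kN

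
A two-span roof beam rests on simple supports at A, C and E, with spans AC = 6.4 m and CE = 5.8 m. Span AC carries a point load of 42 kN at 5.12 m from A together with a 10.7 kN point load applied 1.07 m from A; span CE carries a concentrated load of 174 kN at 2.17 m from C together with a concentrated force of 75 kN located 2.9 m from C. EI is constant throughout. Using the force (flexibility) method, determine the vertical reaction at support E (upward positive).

R_E = 76.16 kN

Release continuity at C by inserting a hinge; the redundant is the internal moment M_C. The primary structure is two simply-supported spans AC and CE.
Discontinuity in slope at C on the released structure — sum the simple-span end rotations:
  span AC: point load 42 at a = 5.12: Pab(L + a)/(6LEI) = 82.58/EI
  span AC: point load 10.7 at a = 1.07: Pab(L + a)/(6LEI) = 11.87/EI
  span CE: point load 174 at a = 2.17: Pab(L + b)/(6LEI) = 371.4/EI
  span CE: point load 75 at a = 2.9: Pab(L + b)/(6LEI) = 157.7/EI
  relative rotation θ_0 = (94.45 + 529.1)/EI = 623.5/EI
A unit hogging moment at C produces rotation L₁/(3EI) + L₂/(3EI) = 4.067/EI.
Compatibility: M_C·(L₁+L₂)/(3EI) = θ_0, giving M_C = 153.3 kN·m (hogging).
Span CE, ΣM about E: R_C^{CE}·5.8 = 849.1 + 153.3, so R_C^{CE} = 172.8 kN and R_E = 249 − 172.8 = 76.16 kN.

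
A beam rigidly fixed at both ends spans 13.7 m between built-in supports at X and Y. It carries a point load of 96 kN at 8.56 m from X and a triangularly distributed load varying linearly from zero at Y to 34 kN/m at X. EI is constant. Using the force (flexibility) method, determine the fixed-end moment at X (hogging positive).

M_X = 434.7 kN·m

Take the two fixed-end moments M_X, M_Y as redundants; the released structure is the simple span XY.
On the primary (simply-supported) span, the end slopes from the loading are:
  at X: point load 96 at a = 8.56: Pab(L + b)/(6LEI) = 968.1/EI
  at Y: point load 96 at a = 8.56: Pab(L + a)/(6LEI) = 1144/EI
  at X: triangular load, peak 34: w₀L³/(45EI) = 1943/EI
  at Y: triangular load, peak 34: 7w₀L³/(360EI) = 1700/EI
  θ_X0 = 2911/EI,  θ_Y0 = 2844/EI
Flexibility coefficients: a unit moment at one end gives L/(3EI) there and L/(6EI) at the far end, so f₁₁ = f₂₂ = 4.567/EI and f₁₂ = f₂₁ = 2.283/EI.
Compatibility — zero rotation at each built-in end:
  4.567 M_X + 2.283 M_Y = 2911
  2.283 M_X + 4.567 M_Y = 2844
Solving the pair gives M_X = 434.7 kN·m and M_Y = 405.4 kN·m (hogging).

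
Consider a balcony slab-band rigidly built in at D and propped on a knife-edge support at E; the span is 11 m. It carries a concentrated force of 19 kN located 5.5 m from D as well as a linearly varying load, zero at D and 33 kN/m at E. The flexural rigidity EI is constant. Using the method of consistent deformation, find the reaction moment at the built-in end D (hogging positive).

Take the reaction at E as the redundant and release it; the primary structure is a cantilever fixed at D.
Free-end deflection of the primary structure under the applied loading (downward +):
  point load 19 at a = 5.5: Pa²(3L − a)/(6EI) = 2634/EI
  triangular load, peak 33 at the free end: 11w₀L⁴/(120EI) = 44289/EI
  δ_0 = 46923/EI
Tip deflection under a unit load at E: L³/(3EI) = 443.7/EI.
Compatibility at E: δ_0 − R_E·δ_{EE} = 0, so R_E = 46923/443.7 = 105.8 kN.
Moment equilibrium about D: M_D = Σ(load moments about D) − R_E·L = 1436 − 105.8×11 = 272.1 kN·m.

M_D = 272.1 kN·m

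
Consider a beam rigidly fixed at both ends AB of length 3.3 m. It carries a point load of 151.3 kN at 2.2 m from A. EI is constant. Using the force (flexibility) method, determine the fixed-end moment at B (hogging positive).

M_B = 73.97 kN·m

Release both end moments; the primary structure is a simply-supported span AB with redundants M_A and M_B.
On the primary (simply-supported) span, the end slopes from the loading are:
  at A: point load 151.3 at a = 2.2: Pab(L + b)/(6LEI) = 81.37/EI
  at B: point load 151.3 at a = 2.2: Pab(L + a)/(6LEI) = 101.7/EI
  θ_A0 = 81.37/EI,  θ_B0 = 101.7/EI
Flexibility coefficients: a unit moment at one end gives L/(3EI) there and L/(6EI) at the far end, so f₁₁ = f₂₂ = 1.1/EI and f₁₂ = f₂₁ = 0.55/EI.
Compatibility — zero rotation at each built-in end:
  1.1 M_A + 0.55 M_B = 81.37
  0.55 M_A + 1.1 M_B = 101.7
Solving the pair gives M_A = 36.98 kN·m and M_B = 73.97 kN·m (hogging).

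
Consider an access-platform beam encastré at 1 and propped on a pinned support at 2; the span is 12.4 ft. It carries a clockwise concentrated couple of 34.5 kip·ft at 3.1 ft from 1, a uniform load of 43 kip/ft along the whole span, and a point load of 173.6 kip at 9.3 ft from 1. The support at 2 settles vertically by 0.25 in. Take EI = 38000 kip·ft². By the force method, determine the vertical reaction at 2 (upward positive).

Take the reaction at 2 as the redundant and release it; the primary structure is a cantilever fixed at 1.
Free-end deflection of the primary structure under the applied loading (downward +):
  clockwise couple 34.5 at a = 3.1: M₀a(2L − a)/(2EI) = 1160/EI
  UDL 43: wL⁴/(8EI) = 127076/EI
  point load 173.6 at a = 9.3: Pa²(3L − a)/(6EI) = 69818/EI
  δ_0 = 198055/EI
Tip deflection under a unit load at 2: L³/(3EI) = 635.5/EI.
With EI = 38000 kip·ft²: δ_0 = 5.212 ft and δ_{22} = 0.016725 ft/kip.
Compatibility — the beam at 2 must follow the support down by 0.02083 ft: δ_0 − R_2·δ_{22} = 0.02083, so R_2 = (5.212 − 0.02083)/0.016725 = 310.4 kip.

R_2 = 310.4 kip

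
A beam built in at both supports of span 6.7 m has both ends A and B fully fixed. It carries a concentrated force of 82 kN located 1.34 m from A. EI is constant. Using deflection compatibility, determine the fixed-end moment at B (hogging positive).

M_B = 17.58 kN·m

Release both end moments; the primary structure is a simply-supported span AB with redundants M_A and M_B.
On the primary (simply-supported) span, the end slopes from the loading are:
  at A: point load 82 at a = 1.34: Pab(L + b)/(6LEI) = 176.7/EI
  at B: point load 82 at a = 1.34: Pab(L + a)/(6LEI) = 117.8/EI
  θ_A0 = 176.7/EI,  θ_B0 = 117.8/EI
Flexibility coefficients: a unit moment at one end gives L/(3EI) there and L/(6EI) at the far end, so f₁₁ = f₂₂ = 2.233/EI and f₁₂ = f₂₁ = 1.117/EI.
Compatibility — zero rotation at each built-in end:
  2.233 M_A + 1.117 M_B = 176.7
  1.117 M_A + 2.233 M_B = 117.8
Solving the pair gives M_A = 70.32 kN·m and M_B = 17.58 kN·m (hogging).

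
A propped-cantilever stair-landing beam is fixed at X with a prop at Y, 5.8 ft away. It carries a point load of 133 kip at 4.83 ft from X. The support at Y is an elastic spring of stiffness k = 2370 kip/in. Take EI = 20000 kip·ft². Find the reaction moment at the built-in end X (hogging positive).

M_X = 68.9 kip·ft

Choose R_Y as the redundant. The primary structure is the cantilever fixed at X.
Primary-structure tip deflection at Y by superposition:
  point load 133 at a = 4.83: Pa²(3L − a)/(6EI) = 6500/EI
Tip deflection under a unit load at Y: L³/(3EI) = 65.04/EI.
With EI = 20000 kip·ft²: δ_0 = 0.32501 ft and δ_{YY} = 0.003252 ft/kip.
Compatibility — the spring shortens by R_Y/k under the reaction it provides: δ_0 − R_Y·δ_{YY} = R_Y/k. With 1/k = 1/(2370×12) ft/kip = 0.000035 ft/kip, R_Y = δ_0 / (δ_{YY} + 1/k) = 0.32501 / (0.003252 + 0.000035) = 98.88 kip.
Moment equilibrium about X: M_X = Σ(load moments about X) − R_Y·L = 642.4 − 98.88×5.8 = 68.9 kip·ft.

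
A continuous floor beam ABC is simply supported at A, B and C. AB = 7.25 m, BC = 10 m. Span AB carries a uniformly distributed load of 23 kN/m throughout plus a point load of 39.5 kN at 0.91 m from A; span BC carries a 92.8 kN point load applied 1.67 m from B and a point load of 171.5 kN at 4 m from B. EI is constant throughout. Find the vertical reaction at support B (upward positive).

Insert a hinge at B; M_B is the redundant, and each span becomes simply supported.
Discontinuity in slope at B on the released structure — sum the simple-span end rotations:
  span AB: UDL 23: wL³/(24EI) = 365.2/EI
  span AB: point load 39.5 at a = 0.91: Pab(L + a)/(6LEI) = 42.75/EI
  span BC: point load 92.8 at a = 1.67: Pab(L + b)/(6LEI) = 394.4/EI
  span BC: point load 171.5 at a = 4: Pab(L + b)/(6LEI) = 1098/EI
  relative rotation θ_0 = (407.9 + 1492)/EI = 1900/EI
A unit hogging moment at B produces rotation L₁/(3EI) + L₂/(3EI) = 5.75/EI.
Slope continuity at B: θ_0 = M_B·5.75/EI, so M_B = 1900/5.75 = 330.4 kN·m (hogging).
Span AB, ΣM about A with M_B applied at B: R_B^{AB}·7.25 = 640.4 + 330.4, so R_B^{AB} = 133.9 kN and R_A = 206.2 − 133.9 = 72.34 kN.
Span BC, ΣM about C: R_B^{BC}·10 = 1802 + 330.4, so R_B^{BC} = 213.2 kN and R_C = 264.3 − 213.2 = 51.06 kN.
R_B = 133.9 + 213.2 = 347.2 kN.

R_B = 347.2 kN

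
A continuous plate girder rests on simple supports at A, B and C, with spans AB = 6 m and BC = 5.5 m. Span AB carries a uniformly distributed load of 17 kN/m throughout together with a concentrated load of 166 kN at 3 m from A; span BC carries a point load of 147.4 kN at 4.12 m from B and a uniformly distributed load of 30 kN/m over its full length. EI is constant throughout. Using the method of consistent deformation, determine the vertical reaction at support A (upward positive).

R_A = 94.47 kN

Take M_B as the redundant. Released structure: two simple spans AB and BC with a hinge at B.
Discontinuity in slope at B on the released structure — sum the simple-span end rotations:
  span AB: UDL 17: wL³/(24EI) = 153/EI
  span AB: point load 166 at a = 3: Pab(L + a)/(6LEI) = 373.5/EI
  span BC: point load 147.4 at a = 4.12: Pab(L + b)/(6LEI) = 174.7/EI
  span BC: UDL 30: wL³/(24EI) = 208/EI
  relative rotation θ_0 = (526.5 + 382.7)/EI = 909.2/EI
A unit hogging moment at B produces rotation L₁/(3EI) + L₂/(3EI) = 3.833/EI.
Slope continuity at B: θ_0 = M_B·3.833/EI, so M_B = 909.2/3.833 = 237.2 kN·m (hogging).
Span AB, ΣM about A with M_B applied at B: R_B^{AB}·6 = 804 + 237.2, so R_B^{AB} = 173.5 kN and R_A = 268 − 173.5 = 94.47 kN.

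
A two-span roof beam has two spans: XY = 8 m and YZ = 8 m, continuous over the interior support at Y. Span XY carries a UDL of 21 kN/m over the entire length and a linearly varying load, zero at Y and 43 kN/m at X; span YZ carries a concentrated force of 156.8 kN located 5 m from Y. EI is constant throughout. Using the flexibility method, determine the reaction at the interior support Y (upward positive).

Insert a hinge at Y; M_Y is the redundant, and each span becomes simply supported.
Discontinuity in slope at Y on the released structure — sum the simple-span end rotations:
  span XY: UDL 21: wL³/(24EI) = 448/EI
  span XY: triangular load, peak 43: 7w₀L³/(360EI) = 428.1/EI
  span YZ: point load 156.8 at a = 5: Pab(L + b)/(6LEI) = 539/EI
  relative rotation θ_0 = (876.1 + 539)/EI = 1415/EI
A unit hogging moment at Y produces rotation L₁/(3EI) + L₂/(3EI) = 5.333/EI.
Slope continuity at Y: θ_0 = M_Y·5.333/EI, so M_Y = 1415/5.333 = 265.3 kN·m (hogging).
Span XY, ΣM about X with M_Y applied at Y: R_Y^{XY}·8 = 1131 + 265.3, so R_Y^{XY} = 174.5 kN and R_X = 340 − 174.5 = 165.5 kN.
Span YZ, ΣM about Z: R_Y^{YZ}·8 = 470.4 + 265.3, so R_Y^{YZ} = 91.97 kN and R_Z = 156.8 − 91.97 = 64.83 kN.
R_Y = 174.5 + 91.97 = 266.5 kN.

R_Y = 266.5 kN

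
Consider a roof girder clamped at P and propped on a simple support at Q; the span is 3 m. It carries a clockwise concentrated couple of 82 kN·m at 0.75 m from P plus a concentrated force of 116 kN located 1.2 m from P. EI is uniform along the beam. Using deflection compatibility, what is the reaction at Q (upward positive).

R_Q = 42.07 kN

Release the roller at Q. Primary structure: cantilever fixed at P.
Deflection at Q on the released cantilever, summing each load's contribution:
  clockwise couple 82 at a = 0.75: M₀a(2L − a)/(2EI) = 161.4/EI
  point load 116 at a = 1.2: Pa²(3L − a)/(6EI) = 217.2/EI
  δ_0 = 378.6/EI
Tip deflection under a unit load at Q: L³/(3EI) = 9/EI.
Compatibility at Q: δ_0 − R_Q·δ_{QQ} = 0, so R_Q = 378.6/9 = 42.07 kN.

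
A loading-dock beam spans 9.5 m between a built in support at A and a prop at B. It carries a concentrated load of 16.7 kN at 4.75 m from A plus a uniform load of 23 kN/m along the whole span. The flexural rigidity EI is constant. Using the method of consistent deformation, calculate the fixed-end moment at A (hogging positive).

Remove the prop at B; the released (primary) structure is a cantilever built in at A.
Free-end deflection of the primary structure under the applied loading (downward +):
  point load 16.7 at a = 4.75: Pa²(3L − a)/(6EI) = 1491/EI
  UDL 23: wL⁴/(8EI) = 23417/EI
  δ_0 = 24909/EI
Tip deflection under a unit load at B: L³/(3EI) = 285.8/EI.
Compatibility at B: δ_0 − R_B·δ_{BB} = 0, so R_B = 24909/285.8 = 87.16 kN.
Moment equilibrium about A: M_A = Σ(load moments about A) − R_B·L = 1117 − 87.16×9.5 = 289.2 kN·m.

M_A = 289.2 kN·m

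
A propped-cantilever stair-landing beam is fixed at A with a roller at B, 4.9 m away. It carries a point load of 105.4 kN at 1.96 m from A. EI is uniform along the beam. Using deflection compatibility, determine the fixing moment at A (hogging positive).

M_A = 99.16 kN·m

Take the reaction at B as the redundant and release it; the primary structure is a cantilever fixed at A.
Primary-structure tip deflection at B by superposition:
  point load 105.4 at a = 1.96: Pa²(3L − a)/(6EI) = 859.7/EI
Tip deflection under a unit load at B: L³/(3EI) = 39.22/EI.
Compatibility at B: δ_0 − R_B·δ_{BB} = 0, so R_B = 859.7/39.22 = 21.92 kN.
Moment equilibrium about A: M_A = Σ(load moments about A) − R_B·L = 206.6 − 21.92×4.9 = 99.16 kN·m.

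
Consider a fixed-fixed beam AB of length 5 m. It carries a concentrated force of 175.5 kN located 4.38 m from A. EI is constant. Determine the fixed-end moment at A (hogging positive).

M_A = 11.82 kN·m

Take the two fixed-end moments M_A, M_B as redundants; the released structure is the simple span AB.
Simple-span end rotations at A and B under the given loads:
  at A: point load 175.5 at a = 4.38: Pab(L + b)/(6LEI) = 89.28/EI
  at B: point load 175.5 at a = 4.38: Pab(L + a)/(6LEI) = 149/EI
  θ_A0 = 89.28/EI,  θ_B0 = 149/EI
Flexibility coefficients: a unit moment at one end gives L/(3EI) there and L/(6EI) at the far end, so f₁₁ = f₂₂ = 1.667/EI and f₁₂ = f₂₁ = 0.8333/EI.
Compatibility — zero rotation at each built-in end:
  1.667 M_A + 0.8333 M_B = 89.28
  0.8333 M_A + 1.667 M_B = 149
Solving the pair gives M_A = 11.82 kN·m and M_B = 83.5 kN·m (hogging).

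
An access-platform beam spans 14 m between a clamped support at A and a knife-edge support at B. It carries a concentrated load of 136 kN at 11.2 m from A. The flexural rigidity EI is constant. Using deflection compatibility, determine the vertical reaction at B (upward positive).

Remove the prop at B; the released (primary) structure is a cantilever built in at A.
Downward deflection at the released point B due to the loads:
  point load 136 at a = 11.2: Pa²(3L − a)/(6EI) = 87574/EI
Tip deflection under a unit load at B: L³/(3EI) = 914.7/EI.
Compatibility at B: δ_0 − R_B·δ_{BB} = 0, so R_B = 87574/914.7 = 95.74 kN.

R_B = 95.74 kN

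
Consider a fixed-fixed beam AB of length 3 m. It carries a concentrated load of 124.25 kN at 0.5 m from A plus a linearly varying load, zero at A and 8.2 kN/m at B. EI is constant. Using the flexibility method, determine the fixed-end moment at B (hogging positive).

M_B = 12.32 kN·m

Release both end moments; the primary structure is a simply-supported span AB with redundants M_A and M_B.
Simple-span end rotations at A and B under the given loads:
  at A: point load 124.25 at a = 0.5: Pab(L + b)/(6LEI) = 47.46/EI
  at B: point load 124.25 at a = 0.5: Pab(L + a)/(6LEI) = 30.2/EI
  at A: triangular load, peak 8.2: 7w₀L³/(360EI) = 4.305/EI
  at B: triangular load, peak 8.2: w₀L³/(45EI) = 4.92/EI
  θ_A0 = 51.76/EI,  θ_B0 = 35.12/EI
Flexibility coefficients: a unit moment at one end gives L/(3EI) there and L/(6EI) at the far end, so f₁₁ = f₂₂ = 1/EI and f₁₂ = f₂₁ = 0.5/EI.
Compatibility — zero rotation at each built-in end:
  1 M_A + 0.5 M_B = 51.76
  0.5 M_A + 1 M_B = 35.12
Solving the pair gives M_A = 45.6 kN·m and M_B = 12.32 kN·m (hogging).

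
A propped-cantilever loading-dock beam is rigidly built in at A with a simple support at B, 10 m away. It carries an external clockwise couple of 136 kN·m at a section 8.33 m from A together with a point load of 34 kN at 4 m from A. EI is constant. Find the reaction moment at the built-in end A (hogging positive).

Remove the prop at B; the released (primary) structure is a cantilever built in at A.
Free-end deflection of the primary structure under the applied loading (downward +):
  clockwise couple 136 at a = 8.33: M₀a(2L − a)/(2EI) = 6610/EI
  point load 34 at a = 4: Pa²(3L − a)/(6EI) = 2357/EI
  δ_0 = 8968/EI
Flexibility coefficient — unit upward force at B: δ_{BB} = L³/(3EI) = 333.3/EI.
Compatibility at B: δ_0 − R_B·δ_{BB} = 0, so R_B = 8968/333.3 = 26.9 kN.
Moment equilibrium about A: M_A = Σ(load moments about A) − R_B·L = 272 − 26.9×10 = 2.969 kN·m.

M_A = 2.969 kN·m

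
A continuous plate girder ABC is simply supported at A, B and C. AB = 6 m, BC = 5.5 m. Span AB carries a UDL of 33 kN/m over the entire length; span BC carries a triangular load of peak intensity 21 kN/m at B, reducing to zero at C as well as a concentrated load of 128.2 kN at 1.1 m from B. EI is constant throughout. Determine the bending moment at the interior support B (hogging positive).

Take M_B as the redundant. Released structure: two simple spans AB and BC with a hinge at B.
End slopes at the hinge B, treating each span as simply supported:
  span AB: UDL 33: wL³/(24EI) = 297/EI
  span BC: triangular load, peak 21: w₀L³/(45EI) = 77.64/EI
  span BC: point load 128.2 at a = 1.1: Pab(L + b)/(6LEI) = 186.1/EI
  relative rotation θ_0 = (297 + 263.8)/EI = 560.8/EI
A unit hogging moment at B produces rotation L₁/(3EI) + L₂/(3EI) = 3.833/EI.
Compatibility: M_B·(L₁+L₂)/(3EI) = θ_0, giving M_B = 146.3 kN·m (hogging).

M_B = 146.3 kN·m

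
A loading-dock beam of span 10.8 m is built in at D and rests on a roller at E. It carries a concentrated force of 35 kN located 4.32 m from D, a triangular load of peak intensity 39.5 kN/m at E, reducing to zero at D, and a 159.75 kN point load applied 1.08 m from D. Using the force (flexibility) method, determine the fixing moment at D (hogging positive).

M_D = 488.8 kN·m

Remove the prop at E; the released (primary) structure is a cantilever built in at D.
Deflection at E on the released cantilever, summing each load's contribution:
  point load 35 at a = 4.32: Pa²(3L − a)/(6EI) = 3057/EI
  triangular load, peak 39.5 at the free end: 11w₀L⁴/(120EI) = 49261/EI
  point load 159.75 at a = 1.08: Pa²(3L − a)/(6EI) = 972.7/EI
  δ_0 = 53291/EI
Tip deflection under a unit load at E: L³/(3EI) = 419.9/EI.
Compatibility at E: δ_0 − R_E·δ_{EE} = 0, so R_E = 53291/419.9 = 126.9 kN.
Moment equilibrium about D: M_D = Σ(load moments about D) − R_E·L = 1859 − 126.9×10.8 = 488.8 kN·m.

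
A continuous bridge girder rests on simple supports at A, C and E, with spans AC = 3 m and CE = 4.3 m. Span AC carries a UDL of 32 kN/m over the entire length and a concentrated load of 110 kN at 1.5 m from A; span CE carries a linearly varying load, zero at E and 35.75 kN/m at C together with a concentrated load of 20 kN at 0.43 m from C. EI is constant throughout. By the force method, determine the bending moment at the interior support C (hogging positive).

M_C = 70.51 kN·m

Take M_C as the redundant. Released structure: two simple spans AC and CE with a hinge at C.
Discontinuity in slope at C on the released structure — sum the simple-span end rotations:
  span AC: UDL 32: wL³/(24EI) = 36/EI
  span AC: point load 110 at a = 1.5: Pab(L + a)/(6LEI) = 61.88/EI
  span CE: triangular load, peak 35.75: w₀L³/(45EI) = 63.16/EI
  span CE: point load 20 at a = 0.43: Pab(L + b)/(6LEI) = 10.54/EI
  relative rotation θ_0 = (97.88 + 73.7)/EI = 171.6/EI
A unit hogging moment at C produces rotation L₁/(3EI) + L₂/(3EI) = 2.433/EI.
Compatibility: M_C·(L₁+L₂)/(3EI) = θ_0, giving M_C = 70.51 kN·m (hogging).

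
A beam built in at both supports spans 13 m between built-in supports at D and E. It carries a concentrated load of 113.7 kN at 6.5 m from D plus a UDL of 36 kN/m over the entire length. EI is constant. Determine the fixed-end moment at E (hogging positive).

Take the two fixed-end moments M_D, M_E as redundants; the released structure is the simple span DE.
End rotations of the released simple span under the applied load (×1/EI):
  at D: point load 113.7 at a = 6.5: Pab(L + b)/(6LEI) = 1201/EI
  at E: point load 113.7 at a = 6.5: Pab(L + a)/(6LEI) = 1201/EI
  at D: UDL 36: wL³/(24EI) = 3296/EI
  at E: UDL 36: wL³/(24EI) = 3296/EI
  θ_D0 = 4496/EI,  θ_E0 = 4496/EI
Flexibility coefficients: a unit moment at one end gives L/(3EI) there and L/(6EI) at the far end, so f₁₁ = f₂₂ = 4.333/EI and f₁₂ = f₂₁ = 2.167/EI.
Compatibility — zero rotation at each built-in end:
  4.333 M_D + 2.167 M_E = 4496
  2.167 M_D + 4.333 M_E = 4496
Solving the pair gives M_D = 691.8 kN·m and M_E = 691.8 kN·m (hogging).

M_E = 691.8 kN·m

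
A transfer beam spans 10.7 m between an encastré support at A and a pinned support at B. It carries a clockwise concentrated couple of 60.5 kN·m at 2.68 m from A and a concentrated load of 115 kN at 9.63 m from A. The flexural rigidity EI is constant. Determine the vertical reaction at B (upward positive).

R_B = 101.5 kN

Take the reaction at B as the redundant and release it; the primary structure is a cantilever fixed at A.
Free-end deflection of the primary structure under the applied loading (downward +):
  clockwise couple 60.5 at a = 2.68: M₀a(2L − a)/(2EI) = 1518/EI
  point load 115 at a = 9.63: Pa²(3L − a)/(6EI) = 39939/EI
  δ_0 = 41457/EI
Tip deflection under a unit load at B: L³/(3EI) = 408.3/EI.
The prop prevents deflection at B: R_B = δ_0/δ_{BB} = 41457/408.3 = 101.5 kN.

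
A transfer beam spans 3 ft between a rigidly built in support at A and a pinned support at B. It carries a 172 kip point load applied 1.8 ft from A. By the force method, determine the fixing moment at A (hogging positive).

M_A = 86.69 kip·ft

Release the roller at B. Primary structure: cantilever fixed at A.
Free-end deflection of the primary structure under the applied loading (downward +):
  point load 172 at a = 1.8: Pa²(3L − a)/(6EI) = 668.7/EI
Tip deflection under a unit load at B: L³/(3EI) = 9/EI.
The prop prevents deflection at B: R_B = δ_0/δ_{BB} = 668.7/9 = 74.3 kip.
Moment equilibrium about A: M_A = Σ(load moments about A) − R_B·L = 309.6 − 74.3×3 = 86.69 kip·ft.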